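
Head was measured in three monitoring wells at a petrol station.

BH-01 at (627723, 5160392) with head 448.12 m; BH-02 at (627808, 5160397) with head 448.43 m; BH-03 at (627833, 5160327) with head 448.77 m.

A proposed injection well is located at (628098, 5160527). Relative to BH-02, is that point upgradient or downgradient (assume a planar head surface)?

Differences from BH-01: to BH-02 (Δx, Δy, Δh) = (85, 5, +0.31); to BH-03 = (110, -65, +0.65).
Solve a·Δx + b·Δy = Δh: det = 85·(-65) − 110·5 = -6075.
∂h/∂x = [(+0.31)·(-65) − (+0.65)·5] / -6075 = +0.003852
∂h/∂y = [85·(+0.65) − 110·(+0.31)] / -6075 = -0.003481
Head at (628098, 5160527) = 448.12 + (+0.003852)·(375) + (-0.003481)·(135) = 449.09 m.
That is higher than the 448.43 m at BH-02, so the point is upgradient.

upgradient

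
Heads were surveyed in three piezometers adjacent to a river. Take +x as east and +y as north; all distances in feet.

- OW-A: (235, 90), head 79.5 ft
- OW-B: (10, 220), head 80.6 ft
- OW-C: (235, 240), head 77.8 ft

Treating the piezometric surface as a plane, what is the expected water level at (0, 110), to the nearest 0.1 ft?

82.0 ft

With h = a·x + b·y + c and OW-A as origin, the differences give:
  (-225)·a + 130·b = +1.1
  0·a + 150·b = -1.7
Eliminate b (×150 and ×130, subtract): -33750·a = 386.00 → a = ∂h/∂x = -0.01144
Back-substitute: b = ∂h/∂y = -0.01133.
h(0, 110) = 79.5 + (-0.01144)·(-235) + (-0.01133)·(20) = 79.5 +2.688 -0.227 = 81.961 ft.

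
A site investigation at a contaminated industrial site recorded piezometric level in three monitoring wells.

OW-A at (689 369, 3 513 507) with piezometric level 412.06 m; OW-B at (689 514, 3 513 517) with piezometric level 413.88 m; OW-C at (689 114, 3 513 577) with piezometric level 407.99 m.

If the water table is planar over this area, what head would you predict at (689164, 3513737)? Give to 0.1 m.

407.1 m

Taking OW-A as reference: OW-B−OW-A = (145, 10, +1.82); OW-C−OW-A = (-255, 70, -4.07).
Solve a·Δx + b·Δy = Δh: det = 145·70 − (-255)·10 = 12700.
∂h/∂x = [(+1.82)·70 − (-4.07)·10] / 12700 = +0.01324
∂h/∂y = [145·(-4.07) − (-255)·(+1.82)] / 12700 = -0.009925
h(689164, 3513737) = 412.06 + (+0.01324)·(-205) + (-0.009925)·(230) = 412.06 -2.713 -2.283 = 407.064 m.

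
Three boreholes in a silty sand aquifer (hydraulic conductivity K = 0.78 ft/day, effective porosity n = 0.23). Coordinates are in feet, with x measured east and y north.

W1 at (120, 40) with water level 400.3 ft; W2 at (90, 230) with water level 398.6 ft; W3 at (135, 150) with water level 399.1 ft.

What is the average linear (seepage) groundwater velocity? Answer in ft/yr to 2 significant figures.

With h = a·x + b·y + c and W1 as origin, the differences give:
  (-30)·a + 190·b = -1.7
  15·a + 110·b = -1.2
Eliminate b (×110 and ×190, subtract): -6150·a = 41.00 → a = ∂h/∂x = -0.006667
Back-substitute: b = ∂h/∂y = -0.010000.
|∇h| = √(-0.006667² + -0.010000²) = 0.01202
Seepage velocity v = K·i/n = 0.78 × 0.01202 / 0.23 = 0.04076 ft/day = 14.89 ft/yr.

15 ft/yr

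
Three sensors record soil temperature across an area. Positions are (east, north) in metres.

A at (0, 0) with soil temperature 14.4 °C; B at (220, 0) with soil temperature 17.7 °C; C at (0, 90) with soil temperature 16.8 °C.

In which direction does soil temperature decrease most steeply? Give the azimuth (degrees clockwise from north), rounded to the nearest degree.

∂T/∂x = (17.7 − 14.4) / (220 − 0) = +0.01500
∂T/∂y = (16.8 − 14.4) / (90 − 0) = +0.02667
Steepest decrease is along −∇f: components (-0.01500 E, -0.02667 N).
Azimuth = atan2(-0.01500, -0.02667) = 209.4° ≈ 209°.

209°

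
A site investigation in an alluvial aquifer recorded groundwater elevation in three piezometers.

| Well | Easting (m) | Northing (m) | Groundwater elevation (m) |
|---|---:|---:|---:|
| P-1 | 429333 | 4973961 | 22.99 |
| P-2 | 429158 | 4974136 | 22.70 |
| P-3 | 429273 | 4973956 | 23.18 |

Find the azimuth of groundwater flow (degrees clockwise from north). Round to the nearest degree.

032°

Differences from P-1: to P-2 (Δx, Δy, Δh) = (-175, 175, -0.29); to P-3 = (-60, -5, +0.19).
Solve a·Δx + b·Δy = Δh: det = (-175)·(-5) − (-60)·175 = 11375.
∂h/∂x = [(-0.29)·(-5) − (+0.19)·175] / 11375 = -0.002796
∂h/∂y = [(-175)·(+0.19) − (-60)·(-0.29)] / 11375 = -0.004453
Flow direction (−∇h) has components (+0.002796 E, +0.004453 N).
Azimuth = atan2(E, N) = atan2(+0.002796, +0.004453) = 32.1° ≈ 032°.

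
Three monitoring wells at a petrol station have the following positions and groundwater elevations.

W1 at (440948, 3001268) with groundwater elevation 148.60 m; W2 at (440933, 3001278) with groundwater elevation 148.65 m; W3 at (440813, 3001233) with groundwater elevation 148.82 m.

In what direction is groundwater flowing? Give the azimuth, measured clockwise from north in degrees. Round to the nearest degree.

Three-point gradient (reference W1): Δ to W2 = (-15, 10, +0.05), Δ to W3 = (-135, -35, +0.22).
∂h/∂x = -0.002107, ∂h/∂y = +0.001840 (det = 1875).
Flow direction (−∇h) has components (+0.002107 E, -0.001840 N).
Azimuth = atan2(E, N) = atan2(+0.002107, -0.001840) = 131.1° ≈ 131°.

131°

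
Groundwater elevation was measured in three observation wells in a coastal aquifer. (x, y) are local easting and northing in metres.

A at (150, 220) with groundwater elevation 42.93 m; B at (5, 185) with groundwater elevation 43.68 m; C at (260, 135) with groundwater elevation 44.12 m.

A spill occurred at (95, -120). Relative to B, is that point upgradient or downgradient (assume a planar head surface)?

upgradient

Taking A as reference: B−A = (-145, -35, +0.75); C−A = (110, -85, +1.19).
Solve a·Δx + b·Δy = Δh: det = (-145)·(-85) − 110·(-35) = 16175.
∂h/∂x = [(+0.75)·(-85) − (+1.19)·(-35)] / 16175 = -0.001366
∂h/∂y = [(-145)·(+1.19) − 110·(+0.75)] / 16175 = -0.01577
Head at (95, -120) = 42.93 + (-0.001366)·(-55) + (-0.01577)·(-340) = 48.37 m.
That is higher than the 43.68 m at B, so the point is upgradient.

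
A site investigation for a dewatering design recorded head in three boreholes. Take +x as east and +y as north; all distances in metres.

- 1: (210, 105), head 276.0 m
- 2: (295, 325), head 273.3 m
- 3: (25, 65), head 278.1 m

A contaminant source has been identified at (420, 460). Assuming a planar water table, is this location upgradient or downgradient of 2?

downgradient

With h = a·x + b·y + c and 1 as origin, the differences give:
  85·a + 220·b = -2.7
  (-185)·a + (-40)·b = +2.1
Eliminate b (×(-40) and ×220, subtract): 37300·a = -354.00 → a = ∂h/∂x = -0.009491
Back-substitute: b = ∂h/∂y = -0.008606.
Head at (420, 460) = 276.0 + (-0.009491)·(210) + (-0.008606)·(355) = 270.95 m.
That is lower than the 273.3 m at 2, so the point is downgradient.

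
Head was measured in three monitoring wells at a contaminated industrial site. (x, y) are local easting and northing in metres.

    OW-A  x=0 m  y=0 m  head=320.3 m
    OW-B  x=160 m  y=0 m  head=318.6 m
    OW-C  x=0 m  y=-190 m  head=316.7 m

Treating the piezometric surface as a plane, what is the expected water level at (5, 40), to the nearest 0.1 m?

321.0 m

∂h/∂x = (318.6 − 320.3) / (160 − 0) = -0.01062
∂h/∂y = (316.7 − 320.3) / (-190 − 0) = +0.01895
h(5, 40) = 320.3 + (-0.01062)·(5) + (+0.01895)·(40) = 320.3 -0.053 +0.758 = 321.005 m.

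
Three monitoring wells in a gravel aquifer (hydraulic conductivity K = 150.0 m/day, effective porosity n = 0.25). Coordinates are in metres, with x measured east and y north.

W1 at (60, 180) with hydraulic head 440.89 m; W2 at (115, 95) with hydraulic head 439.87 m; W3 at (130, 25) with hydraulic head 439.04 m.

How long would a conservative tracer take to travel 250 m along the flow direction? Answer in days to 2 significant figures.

With h = a·x + b·y + c and W1 as origin, the differences give:
  55·a + (-85)·b = -1.02
  70·a + (-155)·b = -1.85
Eliminate b (×(-155) and ×(-85), subtract): -2575·a = 0.850 → a = ∂h/∂x = -0.0003301
Back-substitute: b = ∂h/∂y = +0.01179.
|∇h| = √(-0.0003301² + 0.01179²) = 0.01179
Seepage velocity v = K·i/n = 150.0 × 0.01179 / 0.25 = 7.074 m/day.
t = 250 / 7.074 = 35.34 days.

35 days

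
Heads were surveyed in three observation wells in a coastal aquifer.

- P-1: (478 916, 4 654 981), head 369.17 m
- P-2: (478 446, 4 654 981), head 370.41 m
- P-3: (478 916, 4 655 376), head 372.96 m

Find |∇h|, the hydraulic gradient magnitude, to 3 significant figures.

∂h/∂x = (370.41 − 369.17) / (478446 − 478916) = -0.002638
∂h/∂y = (372.96 − 369.17) / (4655376 − 4654981) = +0.009595
|∇h| = √(-0.002638² + 0.009595²) = 0.009951

0.00995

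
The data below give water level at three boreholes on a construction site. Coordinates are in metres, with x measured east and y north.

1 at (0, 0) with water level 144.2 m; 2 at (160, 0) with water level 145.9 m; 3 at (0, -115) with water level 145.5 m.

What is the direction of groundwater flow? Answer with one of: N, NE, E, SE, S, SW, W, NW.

NW

∂h/∂x = (145.9 − 144.2) / (160 − 0) = +0.01063
∂h/∂y = (145.5 − 144.2) / (-115 − 0) = -0.01130
Flow = −∇h = (-0.01063 east, +0.01130 north), which points northwest.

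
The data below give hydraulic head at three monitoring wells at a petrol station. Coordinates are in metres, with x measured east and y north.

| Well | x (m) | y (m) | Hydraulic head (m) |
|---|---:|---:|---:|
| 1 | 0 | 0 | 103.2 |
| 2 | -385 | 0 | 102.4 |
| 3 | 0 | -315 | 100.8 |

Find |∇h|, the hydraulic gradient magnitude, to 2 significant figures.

∂h/∂x = (102.4 − 103.2) / (-385 − 0) = +0.002078
∂h/∂y = (100.8 − 103.2) / (-315 − 0) = +0.007619
|∇h| = √(0.002078² + 0.007619²) = 0.007897

0.0079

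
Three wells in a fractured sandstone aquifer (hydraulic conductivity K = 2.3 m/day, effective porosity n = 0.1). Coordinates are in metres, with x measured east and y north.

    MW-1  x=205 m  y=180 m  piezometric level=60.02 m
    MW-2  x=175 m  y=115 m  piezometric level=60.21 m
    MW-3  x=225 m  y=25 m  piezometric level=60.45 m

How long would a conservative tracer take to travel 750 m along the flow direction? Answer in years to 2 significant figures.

With h = a·x + b·y + c and MW-1 as origin, the differences give:
  (-30)·a + (-65)·b = +0.19
  20·a + (-155)·b = +0.43
Eliminate b (×(-155) and ×(-65), subtract): 5950·a = -1.500 → a = ∂h/∂x = -0.0002521
Back-substitute: b = ∂h/∂y = -0.002807.
|∇h| = √(-0.0002521² + -0.002807²) = 0.002818
Seepage velocity v = K·i/n = 2.3 × 0.002818 / 0.1 = 0.06481 m/day.
t = 750 / 0.06481 = 1.157e+04 days = 31.7 years.

32 years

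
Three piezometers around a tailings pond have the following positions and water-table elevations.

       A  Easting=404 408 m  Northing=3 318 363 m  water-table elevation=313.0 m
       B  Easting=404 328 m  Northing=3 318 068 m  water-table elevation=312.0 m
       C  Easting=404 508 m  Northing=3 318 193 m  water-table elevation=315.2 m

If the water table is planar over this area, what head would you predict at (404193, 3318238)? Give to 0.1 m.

Three-point gradient (reference A): Δ to B = (-80, -295, -1.0), Δ to C = (100, -170, +2.2).
∂h/∂x = +0.01900, ∂h/∂y = -0.001763 (det = 43100).
h(404193, 3318238) = 313.0 + (+0.01900)·(-215) + (-0.001763)·(-125) = 313.0 -4.085 +0.220 = 309.135 m.

309.1 m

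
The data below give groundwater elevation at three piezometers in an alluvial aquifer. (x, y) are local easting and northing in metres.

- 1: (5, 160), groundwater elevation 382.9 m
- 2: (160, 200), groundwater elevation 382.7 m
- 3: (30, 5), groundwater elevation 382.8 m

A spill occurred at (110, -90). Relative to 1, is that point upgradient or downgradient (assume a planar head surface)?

downgradient

Differences from 1: to 2 (Δx, Δy, Δh) = (155, 40, -0.2); to 3 = (25, -155, -0.1).
Determinant of the coordinate differences = 155·(-155) − 25·40 = -25025.
∂h/∂x = [(-0.2)·(-155) − (-0.1)·40] / -25025 = -0.001399
∂h/∂y = [155·(-0.1) − 25·(-0.2)] / -25025 = +0.0004196
Head at (110, -90) = 382.9 + (-0.001399)·(105) + (+0.0004196)·(-250) = 382.65 m.
That is lower than the 382.9 m at 1, so the point is downgradient.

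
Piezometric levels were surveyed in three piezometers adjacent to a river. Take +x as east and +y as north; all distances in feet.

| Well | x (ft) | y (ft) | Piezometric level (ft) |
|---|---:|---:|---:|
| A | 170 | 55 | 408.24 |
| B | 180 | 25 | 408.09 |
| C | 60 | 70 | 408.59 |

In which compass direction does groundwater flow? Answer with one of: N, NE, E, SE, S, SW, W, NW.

With h = a·x + b·y + c and A as origin, the differences give:
  10·a + (-30)·b = -0.15
  (-110)·a + 15·b = +0.35
Eliminate b (×15 and ×(-30), subtract): -3150·a = 8.250 → a = ∂h/∂x = -0.002619
Back-substitute: b = ∂h/∂y = +0.004127.
Flow = −∇h = (+0.002619 east, -0.004127 north), which points southeast.

SE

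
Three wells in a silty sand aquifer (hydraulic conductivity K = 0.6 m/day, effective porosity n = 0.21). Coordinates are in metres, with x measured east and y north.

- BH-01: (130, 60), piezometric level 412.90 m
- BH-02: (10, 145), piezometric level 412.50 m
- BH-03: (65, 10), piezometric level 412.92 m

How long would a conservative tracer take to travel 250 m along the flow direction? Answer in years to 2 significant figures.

Three-point gradient (reference BH-01): Δ to BH-02 = (-120, 85, -0.40), Δ to BH-03 = (-65, -50, +0.02).
∂h/∂x = +0.001588, ∂h/∂y = -0.002464 (det = 11525).
|∇h| = √(0.001588² + -0.002464²) = 0.002931
Seepage velocity v = K·i/n = 0.6 × 0.002931 / 0.21 = 0.008374 m/day.
t = 250 / 0.008374 = 2.985e+04 days = 81.7 years.

82 years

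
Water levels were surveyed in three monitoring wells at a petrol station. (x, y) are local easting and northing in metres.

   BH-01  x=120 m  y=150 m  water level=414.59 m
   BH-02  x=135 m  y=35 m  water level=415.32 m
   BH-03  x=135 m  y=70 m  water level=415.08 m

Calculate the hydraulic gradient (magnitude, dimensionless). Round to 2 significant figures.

Taking BH-01 as reference: BH-02−BH-01 = (15, -115, +0.73); BH-03−BH-01 = (15, -80, +0.49).
Determinant of the coordinate differences = 15·(-80) − 15·(-115) = 525.
∂h/∂x = [(+0.73)·(-80) − (+0.49)·(-115)] / 525 = -0.003905
∂h/∂y = [15·(+0.49) − 15·(+0.73)] / 525 = -0.006857
|∇h| = √(-0.003905² + -0.006857²) = 0.007891

0.0079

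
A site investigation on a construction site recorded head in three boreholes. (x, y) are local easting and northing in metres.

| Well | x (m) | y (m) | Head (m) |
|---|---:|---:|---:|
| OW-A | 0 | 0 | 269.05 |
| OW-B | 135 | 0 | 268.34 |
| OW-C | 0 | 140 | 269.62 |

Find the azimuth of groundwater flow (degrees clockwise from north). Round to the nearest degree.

∂h/∂x = (268.34 − 269.05) / (135 − 0) = -0.005259
∂h/∂y = (269.62 − 269.05) / (140 − 0) = +0.004071
Flow direction (−∇h) has components (+0.005259 E, -0.004071 N).
Azimuth = atan2(E, N) = atan2(+0.005259, -0.004071) = 127.7° ≈ 128°.

128°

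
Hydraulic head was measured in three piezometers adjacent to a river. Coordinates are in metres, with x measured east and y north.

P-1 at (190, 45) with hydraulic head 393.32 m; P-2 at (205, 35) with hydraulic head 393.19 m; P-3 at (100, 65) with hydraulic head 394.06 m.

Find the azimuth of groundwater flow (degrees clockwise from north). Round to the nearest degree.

With h = a·x + b·y + c and P-1 as origin, the differences give:
  15·a + (-10)·b = -0.13
  (-90)·a + 20·b = +0.74
Eliminate b (×20 and ×(-10), subtract): -600·a = 4.800 → a = ∂h/∂x = -0.008000
Back-substitute: b = ∂h/∂y = +0.0010000.
Flow direction (−∇h) has components (+0.008000 E, -0.0010000 N).
Azimuth = atan2(E, N) = atan2(+0.008000, -0.0010000) = 97.1° ≈ 097°.

097°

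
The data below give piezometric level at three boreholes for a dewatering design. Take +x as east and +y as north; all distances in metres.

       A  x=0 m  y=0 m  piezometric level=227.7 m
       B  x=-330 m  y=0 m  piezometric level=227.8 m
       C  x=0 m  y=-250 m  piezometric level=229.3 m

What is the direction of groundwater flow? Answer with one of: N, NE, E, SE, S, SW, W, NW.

∂h/∂x = (227.8 − 227.7) / (-330 − 0) = -0.0003030
∂h/∂y = (229.3 − 227.7) / (-250 − 0) = -0.006400
Flow = −∇h = (+0.0003030 east, +0.006400 north), which points north.

N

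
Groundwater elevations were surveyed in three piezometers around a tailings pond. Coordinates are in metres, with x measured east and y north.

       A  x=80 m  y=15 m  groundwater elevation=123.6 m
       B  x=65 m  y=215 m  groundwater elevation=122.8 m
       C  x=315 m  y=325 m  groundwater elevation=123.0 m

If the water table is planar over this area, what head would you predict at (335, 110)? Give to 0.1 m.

Taking A as reference: B−A = (-15, 200, -0.8); C−A = (235, 310, -0.6).
Determinant of the coordinate differences = (-15)·310 − 235·200 = -51650.
∂h/∂x = [(-0.8)·310 − (-0.6)·200] / -51650 = +0.002478
∂h/∂y = [(-15)·(-0.6) − 235·(-0.8)] / -51650 = -0.003814
h(335, 110) = 123.6 + (+0.002478)·(255) + (-0.003814)·(95) = 123.6 +0.632 -0.362 = 123.870 m.

123.9 m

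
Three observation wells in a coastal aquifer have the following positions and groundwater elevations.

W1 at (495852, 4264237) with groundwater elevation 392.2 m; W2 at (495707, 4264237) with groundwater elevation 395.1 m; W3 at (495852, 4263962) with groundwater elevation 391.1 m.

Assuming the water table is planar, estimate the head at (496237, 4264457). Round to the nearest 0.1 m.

385.4 m

∂h/∂x = (395.1 − 392.2) / (495707 − 495852) = -0.02000
∂h/∂y = (391.1 − 392.2) / (4263962 − 4264237) = +0.004000
h(496237, 4264457) = 392.2 + (-0.02000)·(385) + (+0.004000)·(220) = 392.2 -7.700 +0.880 = 385.380 m.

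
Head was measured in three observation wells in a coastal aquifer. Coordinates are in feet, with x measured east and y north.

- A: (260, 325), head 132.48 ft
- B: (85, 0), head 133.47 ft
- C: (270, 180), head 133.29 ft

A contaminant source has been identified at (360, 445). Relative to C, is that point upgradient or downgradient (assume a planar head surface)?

Differences from A: to B (Δx, Δy, Δh) = (-175, -325, +0.99); to C = (10, -145, +0.81).
Determinant of the coordinate differences = (-175)·(-145) − 10·(-325) = 28625.
∂h/∂x = [(+0.99)·(-145) − (+0.81)·(-325)] / 28625 = +0.004182
∂h/∂y = [(-175)·(+0.81) − 10·(+0.99)] / 28625 = -0.005298
Head at (360, 445) = 132.48 + (+0.004182)·(100) + (-0.005298)·(120) = 132.26 ft.
That is lower than the 133.29 ft at C, so the point is downgradient.

downgradient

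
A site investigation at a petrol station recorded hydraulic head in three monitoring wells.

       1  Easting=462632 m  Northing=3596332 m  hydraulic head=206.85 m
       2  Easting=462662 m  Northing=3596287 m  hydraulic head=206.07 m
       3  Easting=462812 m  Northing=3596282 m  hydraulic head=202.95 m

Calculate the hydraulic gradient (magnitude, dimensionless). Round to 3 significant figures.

Three-point gradient (reference 1): Δ to 2 = (30, -45, -0.78), Δ to 3 = (180, -50, -3.90).
∂h/∂x = -0.02068, ∂h/∂y = +0.003545 (det = 6600).
|∇h| = √(-0.02068² + 0.003545²) = 0.02098

0.0210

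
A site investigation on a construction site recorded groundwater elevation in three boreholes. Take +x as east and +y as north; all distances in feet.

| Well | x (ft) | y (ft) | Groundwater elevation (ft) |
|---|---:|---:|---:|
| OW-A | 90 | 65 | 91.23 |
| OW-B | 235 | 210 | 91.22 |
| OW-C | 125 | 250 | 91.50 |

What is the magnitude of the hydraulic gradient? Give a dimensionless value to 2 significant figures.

0.0026

Taking OW-A as reference: OW-B−OW-A = (145, 145, -0.01); OW-C−OW-A = (35, 185, +0.27).
Determinant of the coordinate differences = 145·185 − 35·145 = 21750.
∂h/∂x = [(-0.01)·185 − (+0.27)·145] / 21750 = -0.001885
∂h/∂y = [145·(+0.27) − 35·(-0.01)] / 21750 = +0.001816
|∇h| = √(-0.001885² + 0.001816²) = 0.002617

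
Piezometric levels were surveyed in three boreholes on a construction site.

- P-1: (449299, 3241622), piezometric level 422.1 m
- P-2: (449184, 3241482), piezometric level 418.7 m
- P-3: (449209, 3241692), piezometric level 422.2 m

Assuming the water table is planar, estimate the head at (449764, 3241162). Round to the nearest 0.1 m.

420.1 m

Three-point gradient (reference P-1): Δ to P-2 = (-115, -140, -3.4), Δ to P-3 = (-90, 70, +0.1).
∂h/∂x = +0.01085, ∂h/∂y = +0.01538 (det = -20650).
h(449764, 3241162) = 422.1 + (+0.01085)·(465) + (+0.01538)·(-460) = 422.1 +5.044 -7.073 = 420.071 m.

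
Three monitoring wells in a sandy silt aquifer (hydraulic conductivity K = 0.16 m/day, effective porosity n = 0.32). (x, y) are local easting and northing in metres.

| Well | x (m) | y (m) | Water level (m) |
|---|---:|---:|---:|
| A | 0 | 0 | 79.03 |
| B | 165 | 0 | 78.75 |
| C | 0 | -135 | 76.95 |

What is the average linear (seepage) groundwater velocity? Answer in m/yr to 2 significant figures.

∂h/∂x = (78.75 − 79.03) / (165 − 0) = -0.001697
∂h/∂y = (76.95 − 79.03) / (-135 − 0) = +0.01541
|∇h| = √(-0.001697² + 0.01541²) = 0.0155
Seepage velocity v = K·i/n = 0.16 × 0.0155 / 0.32 = 0.00775 m/day = 2.831 m/yr.

2.8 m/yr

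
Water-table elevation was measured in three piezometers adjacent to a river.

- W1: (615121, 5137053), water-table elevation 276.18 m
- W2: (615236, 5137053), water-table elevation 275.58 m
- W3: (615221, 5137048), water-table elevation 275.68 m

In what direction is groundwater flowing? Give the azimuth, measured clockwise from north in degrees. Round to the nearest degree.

050°

Taking W1 as reference: W2−W1 = (115, 0, -0.60); W3−W1 = (100, -5, -0.50).
Determinant of the coordinate differences = 115·(-5) − 100·0 = -575.
∂h/∂x = [(-0.60)·(-5) − (-0.50)·0] / -575 = -0.005217
∂h/∂y = [115·(-0.50) − 100·(-0.60)] / -575 = -0.004348
Flow direction (−∇h) has components (+0.005217 E, +0.004348 N).
Azimuth = atan2(E, N) = atan2(+0.005217, +0.004348) = 50.2° ≈ 050°.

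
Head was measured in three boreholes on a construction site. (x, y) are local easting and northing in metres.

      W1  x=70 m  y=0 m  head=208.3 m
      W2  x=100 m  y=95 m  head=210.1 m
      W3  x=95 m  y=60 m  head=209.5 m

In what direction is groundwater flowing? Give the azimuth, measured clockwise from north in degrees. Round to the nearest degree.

214°

Differences from W1: to W2 (Δx, Δy, Δh) = (30, 95, +1.8); to W3 = (25, 60, +1.2).
Solve a·Δx + b·Δy = Δh: det = 30·60 − 25·95 = -575.
∂h/∂x = [(+1.8)·60 − (+1.2)·95] / -575 = +0.01043
∂h/∂y = [30·(+1.2) − 25·(+1.8)] / -575 = +0.01565
Flow direction (−∇h) has components (-0.01043 E, -0.01565 N).
Azimuth = atan2(E, N) = atan2(-0.01043, -0.01565) = 213.7° ≈ 214°.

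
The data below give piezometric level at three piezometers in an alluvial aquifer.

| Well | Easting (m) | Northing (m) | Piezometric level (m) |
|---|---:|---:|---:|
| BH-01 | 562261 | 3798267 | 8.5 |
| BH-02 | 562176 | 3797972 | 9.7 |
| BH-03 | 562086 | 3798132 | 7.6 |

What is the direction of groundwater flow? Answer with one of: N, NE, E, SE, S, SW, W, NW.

Taking BH-01 as reference: BH-02−BH-01 = (-85, -295, +1.2); BH-03−BH-01 = (-175, -135, -0.9).
Solve a·Δx + b·Δy = Δh: det = (-85)·(-135) − (-175)·(-295) = -40150.
∂h/∂x = [(+1.2)·(-135) − (-0.9)·(-295)] / -40150 = +0.01065
∂h/∂y = [(-85)·(-0.9) − (-175)·(+1.2)] / -40150 = -0.007136
Flow = −∇h = (-0.01065 east, +0.007136 north), which points northwest.

NW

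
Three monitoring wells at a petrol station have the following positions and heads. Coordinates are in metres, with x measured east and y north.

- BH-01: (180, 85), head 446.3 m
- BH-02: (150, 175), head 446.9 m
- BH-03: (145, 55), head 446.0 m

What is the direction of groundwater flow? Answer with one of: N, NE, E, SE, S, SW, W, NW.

S

Differences from BH-01: to BH-02 (Δx, Δy, Δh) = (-30, 90, +0.6); to BH-03 = (-35, -30, -0.3).
Solve a·Δx + b·Δy = Δh: det = (-30)·(-30) − (-35)·90 = 4050.
∂h/∂x = [(+0.6)·(-30) − (-0.3)·90] / 4050 = +0.002222
∂h/∂y = [(-30)·(-0.3) − (-35)·(+0.6)] / 4050 = +0.007407
Flow = −∇h = (-0.002222 east, -0.007407 north), which points south.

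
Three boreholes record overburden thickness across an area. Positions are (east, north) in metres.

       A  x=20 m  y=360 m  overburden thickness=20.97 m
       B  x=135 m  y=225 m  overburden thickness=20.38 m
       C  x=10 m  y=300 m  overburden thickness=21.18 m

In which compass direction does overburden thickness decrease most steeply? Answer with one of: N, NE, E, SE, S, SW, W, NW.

Three-point gradient (reference A): Δ to B = (115, -135, -0.59), Δ to C = (-10, -60, +0.21).
∂d/∂x = -0.007727, ∂d/∂y = -0.002212 (det = -8250).
Steepest decrease is along −∇f = (+0.007727 E, +0.002212 N) → east.

E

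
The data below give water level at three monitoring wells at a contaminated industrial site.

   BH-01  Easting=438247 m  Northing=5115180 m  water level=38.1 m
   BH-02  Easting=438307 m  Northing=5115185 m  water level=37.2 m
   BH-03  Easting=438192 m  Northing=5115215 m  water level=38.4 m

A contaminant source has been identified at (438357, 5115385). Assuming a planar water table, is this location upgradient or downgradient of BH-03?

downgradient

With h = a·x + b·y + c and BH-01 as origin, the differences give:
  60·a + 5·b = -0.9
  (-55)·a + 35·b = +0.3
Eliminate b (×35 and ×5, subtract): 2375·a = -33.00 → a = ∂h/∂x = -0.01389
Back-substitute: b = ∂h/∂y = -0.01326.
Head at (438357, 5115385) = 38.1 + (-0.01389)·(110) + (-0.01326)·(205) = 33.85 m.
That is lower than the 38.4 m at BH-03, so the point is downgradient.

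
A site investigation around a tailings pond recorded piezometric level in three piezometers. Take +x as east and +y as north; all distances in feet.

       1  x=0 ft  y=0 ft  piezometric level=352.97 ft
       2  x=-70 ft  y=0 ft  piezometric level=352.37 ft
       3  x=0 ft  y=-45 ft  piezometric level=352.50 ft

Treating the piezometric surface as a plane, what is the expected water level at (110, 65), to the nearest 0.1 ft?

354.6 ft

∂h/∂x = (352.37 − 352.97) / (-70 − 0) = +0.008571
∂h/∂y = (352.50 − 352.97) / (-45 − 0) = +0.01044
h(110, 65) = 352.97 + (+0.008571)·(110) + (+0.01044)·(65) = 352.97 +0.943 +0.679 = 354.592 ft.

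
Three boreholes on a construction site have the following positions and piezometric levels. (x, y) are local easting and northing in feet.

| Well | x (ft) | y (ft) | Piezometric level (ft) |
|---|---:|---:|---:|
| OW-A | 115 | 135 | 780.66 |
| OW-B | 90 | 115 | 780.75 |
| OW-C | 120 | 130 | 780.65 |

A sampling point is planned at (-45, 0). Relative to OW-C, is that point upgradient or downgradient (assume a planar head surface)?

With h = a·x + b·y + c and OW-A as origin, the differences give:
  (-25)·a + (-20)·b = +0.09
  5·a + (-5)·b = -0.01
Eliminate b (×(-5) and ×(-20), subtract): 225·a = -0.650 → a = ∂h/∂x = -0.002889
Back-substitute: b = ∂h/∂y = -0.0008889.
Head at (-45, 0) = 780.66 + (-0.002889)·(-160) + (-0.0008889)·(-135) = 781.24 ft.
That is higher than the 780.65 ft at OW-C, so the point is upgradient.

upgradient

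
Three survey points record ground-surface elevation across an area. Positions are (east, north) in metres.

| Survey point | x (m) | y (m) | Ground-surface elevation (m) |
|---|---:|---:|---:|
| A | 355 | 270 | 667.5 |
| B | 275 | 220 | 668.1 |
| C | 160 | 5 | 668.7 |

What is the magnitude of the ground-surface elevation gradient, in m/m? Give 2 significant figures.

Differences from A: to B (Δx, Δy, Δh) = (-80, -50, +0.6); to C = (-195, -265, +1.2).
Solve a·Δx + b·Δy = Δz: det = (-80)·(-265) − (-195)·(-50) = 11450.
∂z/∂x = [(+0.6)·(-265) − (+1.2)·(-50)] / 11450 = -0.008646
∂z/∂y = [(-80)·(+1.2) − (-195)·(+0.6)] / 11450 = +0.001834
|∇f| = √(-0.008646² + 0.001834²) = 0.008838 m/m

0.0088 m/m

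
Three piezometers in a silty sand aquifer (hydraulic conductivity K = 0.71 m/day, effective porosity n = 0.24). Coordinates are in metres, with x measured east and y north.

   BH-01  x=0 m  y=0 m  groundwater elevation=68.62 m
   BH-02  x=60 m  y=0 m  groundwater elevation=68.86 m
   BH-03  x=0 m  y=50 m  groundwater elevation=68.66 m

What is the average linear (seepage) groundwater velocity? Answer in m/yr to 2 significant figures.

∂h/∂x = (68.86 − 68.62) / (60 − 0) = +0.004000
∂h/∂y = (68.66 − 68.62) / (50 − 0) = +0.0008000
|∇h| = √(0.004000² + 0.0008000²) = 0.004079
Seepage velocity v = K·i/n = 0.71 × 0.004079 / 0.24 = 0.01207 m/day = 4.409 m/yr.

4.4 m/yr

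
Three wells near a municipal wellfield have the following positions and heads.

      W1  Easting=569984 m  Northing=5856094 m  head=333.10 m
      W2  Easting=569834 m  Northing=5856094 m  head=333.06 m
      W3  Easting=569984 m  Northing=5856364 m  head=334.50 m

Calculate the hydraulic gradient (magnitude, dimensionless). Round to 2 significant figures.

0.0052

∂h/∂x = (333.06 − 333.10) / (569834 − 569984) = +0.0002667
∂h/∂y = (334.50 − 333.10) / (5856364 − 5856094) = +0.005185
|∇h| = √(0.0002667² + 0.005185²) = 0.005192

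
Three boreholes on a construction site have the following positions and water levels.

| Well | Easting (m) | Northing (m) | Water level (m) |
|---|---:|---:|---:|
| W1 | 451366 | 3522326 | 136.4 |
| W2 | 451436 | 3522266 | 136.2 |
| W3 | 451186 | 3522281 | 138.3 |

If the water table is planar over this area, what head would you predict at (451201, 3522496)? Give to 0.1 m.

Taking W1 as reference: W2−W1 = (70, -60, -0.2); W3−W1 = (-180, -45, +1.9).
Determinant of the coordinate differences = 70·(-45) − (-180)·(-60) = -13950.
∂h/∂x = [(-0.2)·(-45) − (+1.9)·(-60)] / -13950 = -0.008817
∂h/∂y = [70·(+1.9) − (-180)·(-0.2)] / -13950 = -0.006953
h(451201, 3522496) = 136.4 + (-0.008817)·(-165) + (-0.006953)·(170) = 136.4 +1.455 -1.182 = 136.673 m.

136.7 m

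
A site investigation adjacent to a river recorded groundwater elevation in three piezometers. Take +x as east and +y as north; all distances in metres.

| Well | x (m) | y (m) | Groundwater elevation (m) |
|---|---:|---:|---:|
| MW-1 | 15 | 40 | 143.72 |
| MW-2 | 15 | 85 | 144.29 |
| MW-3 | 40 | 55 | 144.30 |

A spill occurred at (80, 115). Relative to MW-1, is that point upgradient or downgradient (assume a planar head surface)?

upgradient

Differences from MW-1: to MW-2 (Δx, Δy, Δh) = (0, 45, +0.57); to MW-3 = (25, 15, +0.58).
Determinant of the coordinate differences = 0·15 − 25·45 = -1125.
∂h/∂x = [(+0.57)·15 − (+0.58)·45] / -1125 = +0.01560
∂h/∂y = [0·(+0.58) − 25·(+0.57)] / -1125 = +0.01267
Head at (80, 115) = 143.72 + (+0.01560)·(65) + (+0.01267)·(75) = 145.68 m.
That is higher than the 143.72 m at MW-1, so the point is upgradient.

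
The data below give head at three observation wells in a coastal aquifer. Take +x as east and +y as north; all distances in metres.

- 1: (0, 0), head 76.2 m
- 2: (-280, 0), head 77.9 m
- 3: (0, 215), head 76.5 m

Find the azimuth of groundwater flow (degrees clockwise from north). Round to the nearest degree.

103°

∂h/∂x = (77.9 − 76.2) / (-280 − 0) = -0.006071
∂h/∂y = (76.5 − 76.2) / (215 − 0) = +0.001395
Flow direction (−∇h) has components (+0.006071 E, -0.001395 N).
Azimuth = atan2(E, N) = atan2(+0.006071, -0.001395) = 102.9° ≈ 103°.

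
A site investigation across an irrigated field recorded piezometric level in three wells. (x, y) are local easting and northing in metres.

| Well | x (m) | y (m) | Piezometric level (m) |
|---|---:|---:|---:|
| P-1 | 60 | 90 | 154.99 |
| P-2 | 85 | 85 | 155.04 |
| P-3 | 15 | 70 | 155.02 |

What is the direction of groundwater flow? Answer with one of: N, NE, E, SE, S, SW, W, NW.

Taking P-1 as reference: P-2−P-1 = (25, -5, +0.05); P-3−P-1 = (-45, -20, +0.03).
Solve a·Δx + b·Δy = Δh: det = 25·(-20) − (-45)·(-5) = -725.
∂h/∂x = [(+0.05)·(-20) − (+0.03)·(-5)] / -725 = +0.001172
∂h/∂y = [25·(+0.03) − (-45)·(+0.05)] / -725 = -0.004138
Flow = −∇h = (-0.001172 east, +0.004138 north), which points north.

N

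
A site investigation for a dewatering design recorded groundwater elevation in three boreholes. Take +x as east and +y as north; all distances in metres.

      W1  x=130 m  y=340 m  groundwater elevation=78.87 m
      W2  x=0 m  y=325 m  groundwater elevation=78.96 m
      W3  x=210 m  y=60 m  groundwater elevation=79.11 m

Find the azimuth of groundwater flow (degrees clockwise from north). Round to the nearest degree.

Three-point gradient (reference W1): Δ to W2 = (-130, -15, +0.09), Δ to W3 = (80, -280, +0.24).
∂h/∂x = -0.0005745, ∂h/∂y = -0.001021 (det = 37600).
Flow direction (−∇h) has components (+0.0005745 E, +0.001021 N).
Azimuth = atan2(E, N) = atan2(+0.0005745, +0.001021) = 29.4° ≈ 029°.

029°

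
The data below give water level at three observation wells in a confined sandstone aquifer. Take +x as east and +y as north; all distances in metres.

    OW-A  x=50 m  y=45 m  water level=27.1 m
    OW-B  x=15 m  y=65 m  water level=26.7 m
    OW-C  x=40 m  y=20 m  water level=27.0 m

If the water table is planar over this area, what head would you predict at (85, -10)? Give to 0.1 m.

27.5 m

Differences from OW-A: to OW-B (Δx, Δy, Δh) = (-35, 20, -0.4); to OW-C = (-10, -25, -0.1).
Solve a·Δx + b·Δy = Δh: det = (-35)·(-25) − (-10)·20 = 1075.
∂h/∂x = [(-0.4)·(-25) − (-0.1)·20] / 1075 = +0.01116
∂h/∂y = [(-35)·(-0.1) − (-10)·(-0.4)] / 1075 = -0.0004651
h(85, -10) = 27.1 + (+0.01116)·(35) + (-0.0004651)·(-55) = 27.1 +0.391 +0.026 = 27.516 m.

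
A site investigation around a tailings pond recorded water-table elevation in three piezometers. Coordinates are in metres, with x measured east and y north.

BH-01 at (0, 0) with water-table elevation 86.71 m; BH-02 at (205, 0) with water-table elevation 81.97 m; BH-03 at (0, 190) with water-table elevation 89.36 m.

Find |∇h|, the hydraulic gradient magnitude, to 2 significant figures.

0.027

∂h/∂x = (81.97 − 86.71) / (205 − 0) = -0.02312
∂h/∂y = (89.36 − 86.71) / (190 − 0) = +0.01395
|∇h| = √(-0.02312² + 0.01395²) = 0.027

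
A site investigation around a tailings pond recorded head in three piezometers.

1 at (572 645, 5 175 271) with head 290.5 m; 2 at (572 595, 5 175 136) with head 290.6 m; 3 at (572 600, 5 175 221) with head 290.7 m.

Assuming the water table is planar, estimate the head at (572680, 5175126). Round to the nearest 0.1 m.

290.1 m

With h = a·x + b·y + c and 1 as origin, the differences give:
  (-50)·a + (-135)·b = +0.1
  (-45)·a + (-50)·b = +0.2
Eliminate b (×(-50) and ×(-135), subtract): -3575·a = 22.00 → a = ∂h/∂x = -0.006154
Back-substitute: b = ∂h/∂y = +0.001538.
h(572680, 5175126) = 290.5 + (-0.006154)·(35) + (+0.001538)·(-145) = 290.5 -0.215 -0.223 = 290.062 m.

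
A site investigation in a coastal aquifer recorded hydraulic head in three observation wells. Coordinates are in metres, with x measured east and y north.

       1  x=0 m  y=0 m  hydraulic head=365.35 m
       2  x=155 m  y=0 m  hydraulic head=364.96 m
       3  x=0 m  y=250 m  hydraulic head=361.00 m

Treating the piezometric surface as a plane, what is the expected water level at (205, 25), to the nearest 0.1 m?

364.4 m

∂h/∂x = (364.96 − 365.35) / (155 − 0) = -0.002516
∂h/∂y = (361.00 − 365.35) / (250 − 0) = -0.01740
h(205, 25) = 365.35 + (-0.002516)·(205) + (-0.01740)·(25) = 365.35 -0.516 -0.435 = 364.399 m.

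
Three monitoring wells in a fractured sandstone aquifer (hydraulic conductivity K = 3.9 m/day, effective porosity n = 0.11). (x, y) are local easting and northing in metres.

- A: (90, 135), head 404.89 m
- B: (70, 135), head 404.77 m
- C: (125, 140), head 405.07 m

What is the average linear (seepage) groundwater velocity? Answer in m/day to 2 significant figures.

Differences from A: to B (Δx, Δy, Δh) = (-20, 0, -0.12); to C = (35, 5, +0.18).
Determinant of the coordinate differences = (-20)·5 − 35·0 = -100.
∂h/∂x = [(-0.12)·5 − (+0.18)·0] / -100 = +0.006000
∂h/∂y = [(-20)·(+0.18) − 35·(-0.12)] / -100 = -0.006000
|∇h| = √(0.006000² + -0.006000²) = 0.008485
Seepage velocity v = K·i/n = 3.9 × 0.008485 / 0.11 = 0.3008 m/day.

0.30 m/day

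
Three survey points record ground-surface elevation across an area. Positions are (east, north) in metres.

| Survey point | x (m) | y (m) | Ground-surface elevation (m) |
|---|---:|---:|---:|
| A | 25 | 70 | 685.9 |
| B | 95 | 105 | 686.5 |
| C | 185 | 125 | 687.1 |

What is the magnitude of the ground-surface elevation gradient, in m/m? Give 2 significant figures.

0.0086 m/m

Taking A as reference: B−A = (70, 35, +0.6); C−A = (160, 55, +1.2).
Determinant of the coordinate differences = 70·55 − 160·35 = -1750.
∂z/∂x = [(+0.6)·55 − (+1.2)·35] / -1750 = +0.005143
∂z/∂y = [70·(+1.2) − 160·(+0.6)] / -1750 = +0.006857
|∇f| = √(0.005143² + 0.006857²) = 0.008571 m/m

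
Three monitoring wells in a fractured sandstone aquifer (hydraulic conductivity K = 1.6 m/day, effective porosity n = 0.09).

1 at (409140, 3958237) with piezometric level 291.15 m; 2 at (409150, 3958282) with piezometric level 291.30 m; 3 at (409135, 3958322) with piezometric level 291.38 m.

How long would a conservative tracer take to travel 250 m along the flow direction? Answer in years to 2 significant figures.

Taking 1 as reference: 2−1 = (10, 45, +0.15); 3−1 = (-5, 85, +0.23).
Determinant of the coordinate differences = 10·85 − (-5)·45 = 1075.
∂h/∂x = [(+0.15)·85 − (+0.23)·45] / 1075 = +0.002233
∂h/∂y = [10·(+0.23) − (-5)·(+0.15)] / 1075 = +0.002837
|∇h| = √(0.002233² + 0.002837²) = 0.00361
Seepage velocity v = K·i/n = 1.6 × 0.00361 / 0.09 = 0.06418 m/day.
t = 250 / 0.06418 = 3895 days = 10.7 years.

11 years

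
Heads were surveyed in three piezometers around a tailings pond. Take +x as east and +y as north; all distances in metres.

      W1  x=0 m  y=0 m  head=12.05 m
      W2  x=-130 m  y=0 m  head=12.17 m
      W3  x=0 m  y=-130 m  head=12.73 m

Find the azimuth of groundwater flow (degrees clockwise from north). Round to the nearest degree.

∂h/∂x = (12.17 − 12.05) / (-130 − 0) = -0.0009231
∂h/∂y = (12.73 − 12.05) / (-130 − 0) = -0.005231
Flow direction (−∇h) has components (+0.0009231 E, +0.005231 N).
Azimuth = atan2(E, N) = atan2(+0.0009231, +0.005231) = 10.0° ≈ 010°.

010°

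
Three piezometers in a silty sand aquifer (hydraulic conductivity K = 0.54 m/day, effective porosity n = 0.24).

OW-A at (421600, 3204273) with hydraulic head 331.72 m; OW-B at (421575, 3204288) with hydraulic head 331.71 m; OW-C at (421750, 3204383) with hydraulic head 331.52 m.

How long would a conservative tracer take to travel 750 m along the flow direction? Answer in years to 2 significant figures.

670 years

Differences from OW-A: to OW-B (Δx, Δy, Δh) = (-25, 15, -0.01); to OW-C = (150, 110, -0.20).
Determinant of the coordinate differences = (-25)·110 − 150·15 = -5000.
∂h/∂x = [(-0.01)·110 − (-0.20)·15] / -5000 = -0.0003800
∂h/∂y = [(-25)·(-0.20) − 150·(-0.01)] / -5000 = -0.001300
|∇h| = √(-0.0003800² + -0.001300²) = 0.001354
Seepage velocity v = K·i/n = 0.54 × 0.001354 / 0.24 = 0.003047 m/day.
t = 750 / 0.003047 = 2.461e+05 days = 674 years.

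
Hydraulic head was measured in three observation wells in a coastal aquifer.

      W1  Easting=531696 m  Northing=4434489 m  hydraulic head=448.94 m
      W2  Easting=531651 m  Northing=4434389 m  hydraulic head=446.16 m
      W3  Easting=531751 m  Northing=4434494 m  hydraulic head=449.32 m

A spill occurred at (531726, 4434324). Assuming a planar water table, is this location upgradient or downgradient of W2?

With h = a·x + b·y + c and W1 as origin, the differences give:
  (-45)·a + (-100)·b = -2.78
  55·a + 5·b = +0.38
Eliminate b (×5 and ×(-100), subtract): 5275·a = 24.100 → a = ∂h/∂x = +0.004569
Back-substitute: b = ∂h/∂y = +0.02574.
Head at (531726, 4434324) = 448.94 + (+0.004569)·(30) + (+0.02574)·(-165) = 444.83 m.
That is lower than the 446.16 m at W2, so the point is downgradient.

downgradient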